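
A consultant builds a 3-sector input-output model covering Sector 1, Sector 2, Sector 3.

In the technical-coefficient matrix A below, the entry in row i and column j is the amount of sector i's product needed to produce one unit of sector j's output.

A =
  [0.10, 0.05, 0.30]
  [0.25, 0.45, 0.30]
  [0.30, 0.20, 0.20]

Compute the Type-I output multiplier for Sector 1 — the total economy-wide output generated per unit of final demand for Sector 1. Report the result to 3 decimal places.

m_1 = 3.365

I − A =
  [   0.90    -0.05    -0.30]
  [  -0.25     0.55    -0.30]
  [  -0.30    -0.20     0.80]
Cofactors of I−A, C_ij = (−1)^(i+j)·(minor ij) (rows/columns in the sector order above):
  C_11 = (0.55)(0.80) − (-0.30)(-0.20) = 0.3800
  C_12 = −[(-0.25)(0.80) − (-0.30)(-0.30)] = 0.2900
  C_13 = (-0.25)(-0.20) − (0.55)(-0.30) = 0.2150
  C_21 = −[(-0.05)(0.80) − (-0.30)(-0.20)] = 0.1000
  C_22 = (0.90)(0.80) − (-0.30)(-0.30) = 0.6300
  C_23 = −[(0.90)(-0.20) − (-0.05)(-0.30)] = 0.1950
  C_31 = (-0.05)(-0.30) − (-0.30)(0.55) = 0.1800
  C_32 = −[(0.90)(-0.30) − (-0.30)(-0.25)] = 0.3450
  C_33 = (0.90)(0.55) − (-0.05)(-0.25) = 0.4825
det(I−A) = Σ_j (I−A)_1j·C_1j = (0.90)(0.3800) + (-0.05)(0.2900) + (-0.30)(0.2150) = 0.2630
adj(I−A) = Cᵀ =
  [ 0.3800   0.1000   0.1800]
  [ 0.2900   0.6300   0.3450]
  [ 0.2150   0.1950   0.4825]
(I − A)⁻¹ = adj(I−A) / det(I−A) ≈
  [   1.4449     0.3802     0.6844]
  [   1.1027     2.3954     1.3118]
  [   0.8175     0.7414     1.8346]
The output multiplier for sector j is the column-j sum of the Leontief inverse (I − A)⁻¹ = adj(I−A) / det(I−A).
Column 1 of adj(I−A): (0.3800, 0.2900, 0.2150); det(I−A) = 0.2630.
m_1 = (0.3800 + 0.2900 + 0.2150) / 0.2630 = 0.885 / 0.2630 ≈ 3.365.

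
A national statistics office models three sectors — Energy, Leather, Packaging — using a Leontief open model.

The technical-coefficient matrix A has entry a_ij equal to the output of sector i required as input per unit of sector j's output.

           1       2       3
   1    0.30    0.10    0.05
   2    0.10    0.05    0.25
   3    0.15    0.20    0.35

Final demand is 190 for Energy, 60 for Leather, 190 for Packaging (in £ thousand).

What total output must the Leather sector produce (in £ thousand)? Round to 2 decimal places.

I − A =
  [   0.70    -0.10    -0.05]
  [  -0.10     0.95    -0.25]
  [  -0.15    -0.20     0.65]
Cofactors of I−A, C_ij = (−1)^(i+j)·(minor ij) (rows/columns in the sector order above):
  C_11 = (0.95)(0.65) − (-0.25)(-0.20) = 0.5675
  C_12 = −[(-0.10)(0.65) − (-0.25)(-0.15)] = 0.1025
  C_13 = (-0.10)(-0.20) − (0.95)(-0.15) = 0.1625
  C_21 = −[(-0.10)(0.65) − (-0.05)(-0.20)] = 0.0750
  C_22 = (0.70)(0.65) − (-0.05)(-0.15) = 0.4475
  C_23 = −[(0.70)(-0.20) − (-0.10)(-0.15)] = 0.1550
  C_31 = (-0.10)(-0.25) − (-0.05)(0.95) = 0.0725
  C_32 = −[(0.70)(-0.25) − (-0.05)(-0.10)] = 0.1800
  C_33 = (0.70)(0.95) − (-0.10)(-0.10) = 0.6550
det(I−A) = Σ_j (I−A)_1j·C_1j = (0.70)(0.5675) + (-0.10)(0.1025) + (-0.05)(0.1625) = 0.378875
adj(I−A) = Cᵀ =
  [ 0.5675   0.0750   0.0725]
  [ 0.1025   0.4475   0.1800]
  [ 0.1625   0.1550   0.6550]
(I − A)⁻¹ = adj(I−A) / det(I−A) ≈
  [   1.4979     0.1980     0.1914]
  [   0.2705     1.1811     0.4751]
  [   0.4289     0.4091     1.7288]
x = (I − A)⁻¹ d = adj(I−A)·d / det(I−A), with det(I−A) = 0.378875:
  x_1 = (0.5675·190 + 0.0750·60 + 0.0725·190) / 0.378875 = 126.10 / 0.378875 ≈ 332.83
  x_2 = (0.1025·190 + 0.4475·60 + 0.1800·190) / 0.378875 = 80.525 / 0.378875 ≈ 212.54
  x_3 = (0.1625·190 + 0.1550·60 + 0.6550·190) / 0.378875 = 164.625 / 0.378875 ≈ 434.51

x_2 = 212.54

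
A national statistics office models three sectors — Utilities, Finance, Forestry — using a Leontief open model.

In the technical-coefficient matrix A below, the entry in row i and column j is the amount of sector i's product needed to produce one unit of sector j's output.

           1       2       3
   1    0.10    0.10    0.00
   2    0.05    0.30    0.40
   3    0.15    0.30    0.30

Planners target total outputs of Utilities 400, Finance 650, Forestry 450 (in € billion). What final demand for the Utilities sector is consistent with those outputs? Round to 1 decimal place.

d_1 = 295.0

I − A =
  [   0.90    -0.10     0.00]
  [  -0.05     0.70    -0.40]
  [  -0.15    -0.30     0.70]
d = (I − A) x:
  d_1 = (+0.90)·400 + (-0.10)·650 + (+0.00)·450 = 295.0
  d_2 = (-0.05)·400 + (+0.70)·650 + (-0.40)·450 = 255.0
  d_3 = (-0.15)·400 + (-0.30)·650 + (+0.70)·450 = 60.0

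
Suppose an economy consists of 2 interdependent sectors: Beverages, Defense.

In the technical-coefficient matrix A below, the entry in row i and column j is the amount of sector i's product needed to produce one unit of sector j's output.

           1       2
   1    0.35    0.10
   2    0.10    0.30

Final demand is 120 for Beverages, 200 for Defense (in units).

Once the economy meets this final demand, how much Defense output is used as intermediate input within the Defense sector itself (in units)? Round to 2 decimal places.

z_22 = 95.73

I − A =
  [   0.65    -0.10]
  [  -0.10     0.70]
det(I−A) = (0.65)(0.70) − (-0.10)(-0.10) = 0.4450
adj(I−A) = [[0.70, 0.10], [0.10, 0.65]]
(I − A)⁻¹ = adj(I−A) / det(I−A) ≈
  [   1.5730     0.2247]
  [   0.2247     1.4607]
First solve x = (I − A)⁻¹ d = adj(I−A)·d / det(I−A); in particular x_2 = (0.10·120 + 0.65·200) / 0.4450 = 142.00 / 0.4450 ≈ 319.1011.
Intermediate flow from 2 to 2: z_22 = a_22 · x_2 = 0.30 × 142.00 / 0.4450 = 42.60 / 0.4450 ≈ 95.73.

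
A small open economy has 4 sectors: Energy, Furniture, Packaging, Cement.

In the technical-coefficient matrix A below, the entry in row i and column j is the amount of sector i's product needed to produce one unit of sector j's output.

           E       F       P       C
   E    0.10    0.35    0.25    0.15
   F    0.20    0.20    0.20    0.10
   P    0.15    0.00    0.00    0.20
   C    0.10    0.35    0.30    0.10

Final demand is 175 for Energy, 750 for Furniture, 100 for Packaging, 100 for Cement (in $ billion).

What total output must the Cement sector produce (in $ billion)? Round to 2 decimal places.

x_C = 921.44

I − A =
  [   0.90    -0.35    -0.25    -0.15]
  [  -0.20     0.80    -0.20    -0.10]
  [  -0.15     0.00     1.00    -0.20]
  [  -0.10    -0.35    -0.30     0.90]
Compute the cofactors C_ij = (−1)^(i+j)·(3×3 minor ij) of I−A; the adjugate is their transpose:
adj(I−A) = Cᵀ =
  [ 0.623000   0.364000   0.291250   0.209000]
  [ 0.213500   0.695500   0.242500   0.166750]
  [ 0.132750   0.125125   0.527500   0.153250]
  [ 0.196500   0.352625   0.302500   0.609500]
det(I−A) = Σ_j (I−A)_1j·C_1j = (0.90)(0.623000) + (-0.35)(0.213500) + (-0.25)(0.132750) + (-0.15)(0.196500) = 0.4233125
(I − A)⁻¹ = adj(I−A) / det(I−A) ≈
  [   1.4717     0.8599     0.6880     0.4937]
  [   0.5044     1.6430     0.5729     0.3939]
  [   0.3136     0.2956     1.2461     0.3620]
  [   0.4642     0.8330     0.7146     1.4398]
x = (I − A)⁻¹ d = adj(I−A)·d / det(I−A), with det(I−A) = 0.4233125:
  x_E = (0.623000·175 + 0.364000·750 + 0.291250·100 + 0.209000·100) / 0.4233125 = 432.05 / 0.4233125 ≈ 1020.64
  x_F = (0.213500·175 + 0.695500·750 + 0.242500·100 + 0.166750·100) / 0.4233125 = 599.9125 / 0.4233125 ≈ 1417.19
  x_P = (0.132750·175 + 0.125125·750 + 0.527500·100 + 0.153250·100) / 0.4233125 = 185.15 / 0.4233125 ≈ 437.38
  x_C = (0.196500·175 + 0.352625·750 + 0.302500·100 + 0.609500·100) / 0.4233125 = 390.05625 / 0.4233125 ≈ 921.44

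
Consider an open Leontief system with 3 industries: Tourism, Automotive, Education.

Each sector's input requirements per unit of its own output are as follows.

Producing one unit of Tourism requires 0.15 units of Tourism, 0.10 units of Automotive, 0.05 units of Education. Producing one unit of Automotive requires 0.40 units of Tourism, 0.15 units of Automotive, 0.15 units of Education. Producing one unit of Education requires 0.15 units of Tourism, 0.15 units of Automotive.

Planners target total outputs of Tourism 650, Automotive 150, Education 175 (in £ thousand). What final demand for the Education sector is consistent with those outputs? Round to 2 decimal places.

d_E = 120.00

I − A =
  [   0.85    -0.40    -0.15]
  [  -0.10     0.85    -0.15]
  [  -0.05    -0.15     1.00]
d = (I − A) x:
  d_T = (+0.85)·650 + (-0.40)·150 + (-0.15)·175 = 466.25
  d_A = (-0.10)·650 + (+0.85)·150 + (-0.15)·175 = 36.25
  d_E = (-0.05)·650 + (-0.15)·150 + (+1.00)·175 = 120.00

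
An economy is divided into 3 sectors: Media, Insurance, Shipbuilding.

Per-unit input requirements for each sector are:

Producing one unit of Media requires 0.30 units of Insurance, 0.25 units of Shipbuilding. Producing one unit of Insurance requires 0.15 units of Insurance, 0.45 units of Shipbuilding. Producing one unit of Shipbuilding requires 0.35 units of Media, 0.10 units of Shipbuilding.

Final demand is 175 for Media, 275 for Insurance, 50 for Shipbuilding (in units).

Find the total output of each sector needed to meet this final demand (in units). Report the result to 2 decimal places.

x_1 = 298.52, x_2 = 428.89, x_3 = 352.92

I − A =
  [   1.00     0.00    -0.35]
  [  -0.30     0.85     0.00]
  [  -0.25    -0.45     0.90]
Cofactors of I−A, C_ij = (−1)^(i+j)·(minor ij) (rows/columns in the sector order above):
  C_11 = (0.85)(0.90) − (0.00)(-0.45) = 0.7650
  C_12 = −[(-0.30)(0.90) − (0.00)(-0.25)] = 0.2700
  C_13 = (-0.30)(-0.45) − (0.85)(-0.25) = 0.3475
  C_21 = −[(0.00)(0.90) − (-0.35)(-0.45)] = 0.1575
  C_22 = (1.00)(0.90) − (-0.35)(-0.25) = 0.8125
  C_23 = −[(1.00)(-0.45) − (0.00)(-0.25)] = 0.4500
  C_31 = (0.00)(0.00) − (-0.35)(0.85) = 0.2975
  C_32 = −[(1.00)(0.00) − (-0.35)(-0.30)] = 0.1050
  C_33 = (1.00)(0.85) − (0.00)(-0.30) = 0.8500
det(I−A) = Σ_j (I−A)_1j·C_1j = (1.00)(0.7650) + (0.00)(0.2700) + (-0.35)(0.3475) = 0.643375
adj(I−A) = Cᵀ =
  [ 0.7650   0.1575   0.2975]
  [ 0.2700   0.8125   0.1050]
  [ 0.3475   0.4500   0.8500]
(I − A)⁻¹ = adj(I−A) / det(I−A) ≈
  [   1.1890     0.2448     0.4624]
  [   0.4197     1.2629     0.1632]
  [   0.5401     0.6994     1.3212]
x = (I − A)⁻¹ d = adj(I−A)·d / det(I−A), with det(I−A) = 0.643375:
  x_1 = (0.7650·175 + 0.1575·275 + 0.2975·50) / 0.643375 = 192.0625 / 0.643375 ≈ 298.52
  x_2 = (0.2700·175 + 0.8125·275 + 0.1050·50) / 0.643375 = 275.9375 / 0.643375 ≈ 428.89
  x_3 = (0.3475·175 + 0.4500·275 + 0.8500·50) / 0.643375 = 227.0625 / 0.643375 ≈ 352.92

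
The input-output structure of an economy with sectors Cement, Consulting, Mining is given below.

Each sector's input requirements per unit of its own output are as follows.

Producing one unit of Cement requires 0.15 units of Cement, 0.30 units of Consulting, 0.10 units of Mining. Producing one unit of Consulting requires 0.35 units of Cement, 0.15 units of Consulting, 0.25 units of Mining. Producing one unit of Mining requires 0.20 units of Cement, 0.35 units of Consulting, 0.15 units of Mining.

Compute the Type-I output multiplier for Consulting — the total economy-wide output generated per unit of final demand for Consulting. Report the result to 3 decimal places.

I − A =
  [   0.85    -0.35    -0.20]
  [  -0.30     0.85    -0.35]
  [  -0.10    -0.25     0.85]
Cofactors of I−A, C_ij = (−1)^(i+j)·(minor ij) (rows/columns in the sector order above):
  C_11 = (0.85)(0.85) − (-0.35)(-0.25) = 0.6350
  C_12 = −[(-0.30)(0.85) − (-0.35)(-0.10)] = 0.2900
  C_13 = (-0.30)(-0.25) − (0.85)(-0.10) = 0.1600
  C_21 = −[(-0.35)(0.85) − (-0.20)(-0.25)] = 0.3475
  C_22 = (0.85)(0.85) − (-0.20)(-0.10) = 0.7025
  C_23 = −[(0.85)(-0.25) − (-0.35)(-0.10)] = 0.2475
  C_31 = (-0.35)(-0.35) − (-0.20)(0.85) = 0.2925
  C_32 = −[(0.85)(-0.35) − (-0.20)(-0.30)] = 0.3575
  C_33 = (0.85)(0.85) − (-0.35)(-0.30) = 0.6175
det(I−A) = Σ_j (I−A)_1j·C_1j = (0.85)(0.6350) + (-0.35)(0.2900) + (-0.20)(0.1600) = 0.40625
adj(I−A) = Cᵀ =
  [ 0.6350   0.3475   0.2925]
  [ 0.2900   0.7025   0.3575]
  [ 0.1600   0.2475   0.6175]
(I − A)⁻¹ = adj(I−A) / det(I−A) ≈
  [   1.5631     0.8554     0.7200]
  [   0.7138     1.7292     0.8800]
  [   0.3938     0.6092     1.5200]
The output multiplier for sector j is the column-j sum of the Leontief inverse (I − A)⁻¹ = adj(I−A) / det(I−A).
Column 2 of adj(I−A): (0.3475, 0.7025, 0.2475); det(I−A) = 0.40625.
m_2 = (0.3475 + 0.7025 + 0.2475) / 0.40625 = 1.2975 / 0.40625 ≈ 3.194.

m_2 = 3.194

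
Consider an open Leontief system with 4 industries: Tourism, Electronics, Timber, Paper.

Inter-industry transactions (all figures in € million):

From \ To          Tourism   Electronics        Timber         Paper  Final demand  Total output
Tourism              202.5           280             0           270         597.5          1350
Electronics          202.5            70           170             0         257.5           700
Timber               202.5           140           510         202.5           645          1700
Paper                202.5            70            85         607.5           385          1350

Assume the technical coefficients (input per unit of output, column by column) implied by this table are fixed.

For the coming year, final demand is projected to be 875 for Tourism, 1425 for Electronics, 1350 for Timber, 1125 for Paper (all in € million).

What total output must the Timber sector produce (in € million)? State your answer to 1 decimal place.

x_3 = 4127.9

Technical coefficients a_ij = z_ij / X_j:
  a_11 = 202.5/1350 = 0.15, a_21 = 202.5/1350 = 0.15, a_31 = 202.5/1350 = 0.15, a_41 = 202.5/1350 = 0.15
  a_12 = 280/700 = 0.40, a_22 = 70/700 = 0.10, a_32 = 140/700 = 0.20, a_42 = 70/700 = 0.10
  a_13 = 0/1700 = 0.00, a_23 = 170/1700 = 0.10, a_33 = 510/1700 = 0.30, a_43 = 85/1700 = 0.05
  a_14 = 270/1350 = 0.20, a_24 = 0/1350 = 0.00, a_34 = 202.5/1350 = 0.15, a_44 = 607.5/1350 = 0.45
I − A =
  [   0.85    -0.40     0.00    -0.20]
  [  -0.15     0.90    -0.10     0.00]
  [  -0.15    -0.20     0.70    -0.15]
  [  -0.15    -0.10    -0.05     0.55]
Compute the cofactors C_ij = (−1)^(i+j)·(3×3 minor ij) of I−A; the adjugate is their transpose:
adj(I−A) = Cᵀ =
  [ 0.327250   0.167000   0.033000   0.128000]
  [ 0.067125   0.298375   0.045250   0.036750]
  [ 0.113250   0.145250   0.357750   0.138750]
  [ 0.111750   0.113000   0.049750   0.470500]
det(I−A) = Σ_j (I−A)_1j·C_1j = (0.85)(0.327250) + (-0.40)(0.067125) + (0.00)(0.113250) + (-0.20)(0.111750) = 0.2289625
(I − A)⁻¹ = adj(I−A) / det(I−A) ≈
  [   1.4293     0.7294     0.1441     0.5590]
  [   0.2932     1.3032     0.1976     0.1605]
  [   0.4946     0.6344     1.5625     0.6060]
  [   0.4881     0.4935     0.2173     2.0549]
x = (I − A)⁻¹ d = adj(I−A)·d / det(I−A), with det(I−A) = 0.2289625:
  x_1 = (0.327250·875 + 0.167000·1425 + 0.033000·1350 + 0.128000·1125) / 0.2289625 = 712.86875 / 0.2289625 ≈ 3113.5
  x_2 = (0.067125·875 + 0.298375·1425 + 0.045250·1350 + 0.036750·1125) / 0.2289625 = 586.35 / 0.2289625 ≈ 2560.9
  x_3 = (0.113250·875 + 0.145250·1425 + 0.357750·1350 + 0.138750·1125) / 0.2289625 = 945.13125 / 0.2289625 ≈ 4127.9
  x_4 = (0.111750·875 + 0.113000·1425 + 0.049750·1350 + 0.470500·1125) / 0.2289625 = 855.28125 / 0.2289625 ≈ 3735.5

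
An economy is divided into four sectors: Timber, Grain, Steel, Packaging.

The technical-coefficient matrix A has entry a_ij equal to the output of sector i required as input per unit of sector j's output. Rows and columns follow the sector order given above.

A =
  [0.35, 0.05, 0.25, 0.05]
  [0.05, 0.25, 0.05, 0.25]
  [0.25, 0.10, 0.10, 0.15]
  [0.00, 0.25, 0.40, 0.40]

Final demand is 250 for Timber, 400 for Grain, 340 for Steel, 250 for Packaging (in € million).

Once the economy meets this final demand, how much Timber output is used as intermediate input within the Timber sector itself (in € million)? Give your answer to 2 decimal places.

I − A =
  [   0.65    -0.05    -0.25    -0.05]
  [  -0.05     0.75    -0.05    -0.25]
  [  -0.25    -0.10     0.90    -0.15]
  [   0.00    -0.25    -0.40     0.60]
Compute the cofactors C_ij = (−1)^(i+j)·(3×3 minor ij) of I−A; the adjugate is their transpose:
adj(I−A) = Cᵀ =
  [ 0.288875   0.061625   0.119000   0.079500]
  [ 0.056500   0.269500   0.093000   0.140250]
  [ 0.101750   0.074000   0.249750   0.101750]
  [ 0.091375   0.161625   0.205250   0.384500]
det(I−A) = Σ_j (I−A)_1j·C_1j = (0.65)(0.288875) + (-0.05)(0.056500) + (-0.25)(0.101750) + (-0.05)(0.091375) = 0.1549375
(I − A)⁻¹ = adj(I−A) / det(I−A) ≈
  [   1.8645     0.3977     0.7681     0.5131]
  [   0.3647     1.7394     0.6002     0.9052]
  [   0.6567     0.4776     1.6119     0.6567]
  [   0.5898     1.0432     1.3247     2.4816]
First solve x = (I − A)⁻¹ d = adj(I−A)·d / det(I−A); in particular x_1 = (0.288875·250 + 0.061625·400 + 0.119000·340 + 0.079500·250) / 0.1549375 = 157.20375 / 0.1549375 ≈ 1014.6269.
Intermediate flow from 1 to 1: z_11 = a_11 · x_1 = 0.35 × 157.20375 / 0.1549375 = 55.0213125 / 0.1549375 ≈ 355.12.

z_11 = 355.12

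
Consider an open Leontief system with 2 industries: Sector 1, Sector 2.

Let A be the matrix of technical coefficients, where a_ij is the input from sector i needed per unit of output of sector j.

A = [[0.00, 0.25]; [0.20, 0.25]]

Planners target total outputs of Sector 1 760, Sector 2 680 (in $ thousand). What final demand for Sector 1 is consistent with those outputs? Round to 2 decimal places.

I − A =
  [   1.00    -0.25]
  [  -0.20     0.75]
d = (I − A) x:
  d_1 = (+1.00)·760 + (-0.25)·680 = 590.00
  d_2 = (-0.20)·760 + (+0.75)·680 = 358.00

d_1 = 590.00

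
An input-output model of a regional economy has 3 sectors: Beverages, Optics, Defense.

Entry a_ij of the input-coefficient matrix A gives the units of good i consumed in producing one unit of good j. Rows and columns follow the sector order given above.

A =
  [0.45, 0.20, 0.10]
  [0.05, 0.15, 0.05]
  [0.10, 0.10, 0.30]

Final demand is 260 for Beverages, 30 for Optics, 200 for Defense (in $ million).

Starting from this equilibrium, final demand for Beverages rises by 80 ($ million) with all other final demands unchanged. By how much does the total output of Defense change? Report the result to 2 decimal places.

Δx_D = 23.41

I − A =
  [   0.55    -0.20    -0.10]
  [  -0.05     0.85    -0.05]
  [  -0.10    -0.10     0.70]
Cofactors of I−A, C_ij = (−1)^(i+j)·(minor ij) (rows/columns in the sector order above):
  C_11 = (0.85)(0.70) − (-0.05)(-0.10) = 0.5900
  C_12 = −[(-0.05)(0.70) − (-0.05)(-0.10)] = 0.0400
  C_13 = (-0.05)(-0.10) − (0.85)(-0.10) = 0.0900
  C_21 = −[(-0.20)(0.70) − (-0.10)(-0.10)] = 0.1500
  C_22 = (0.55)(0.70) − (-0.10)(-0.10) = 0.3750
  C_23 = −[(0.55)(-0.10) − (-0.20)(-0.10)] = 0.0750
  C_31 = (-0.20)(-0.05) − (-0.10)(0.85) = 0.0950
  C_32 = −[(0.55)(-0.05) − (-0.10)(-0.05)] = 0.0325
  C_33 = (0.55)(0.85) − (-0.20)(-0.05) = 0.4575
det(I−A) = Σ_j (I−A)_1j·C_1j = (0.55)(0.5900) + (-0.20)(0.0400) + (-0.10)(0.0900) = 0.3075
adj(I−A) = Cᵀ =
  [ 0.5900   0.1500   0.0950]
  [ 0.0400   0.3750   0.0325]
  [ 0.0900   0.0750   0.4575]
(I − A)⁻¹ = adj(I−A) / det(I−A) ≈
  [   1.9187     0.4878     0.3089]
  [   0.1301     1.2195     0.1057]
  [   0.2927     0.2439     1.4878]
Δx = (I − A)⁻¹ Δd with Δd having +80 in the Beverages component and 0 elsewhere.
So Δx_D = L_DB · (+80), where L_DB = adj(I−A)_DB / det(I−A) = 0.0900 / 0.3075.
Δx_D = 0.0900 × (+80) / 0.3075 = 7.20 / 0.3075 ≈ 23.41.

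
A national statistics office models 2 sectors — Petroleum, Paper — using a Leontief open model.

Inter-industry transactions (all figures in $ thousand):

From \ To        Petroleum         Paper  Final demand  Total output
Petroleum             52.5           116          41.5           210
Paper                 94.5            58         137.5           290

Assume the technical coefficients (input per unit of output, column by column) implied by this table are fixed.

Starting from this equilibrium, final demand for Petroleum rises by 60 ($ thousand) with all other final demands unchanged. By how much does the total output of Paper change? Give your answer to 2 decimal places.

Δx_2 = 64.29

Technical coefficients a_ij = z_ij / X_j:
  a_11 = 52.5/210 = 0.25, a_21 = 94.5/210 = 0.45
  a_12 = 116/290 = 0.40, a_22 = 58/290 = 0.20
I − A =
  [   0.75    -0.40]
  [  -0.45     0.80]
det(I−A) = (0.75)(0.80) − (-0.40)(-0.45) = 0.4200
adj(I−A) = [[0.80, 0.40], [0.45, 0.75]]
(I − A)⁻¹ = adj(I−A) / det(I−A) ≈
  [   1.9048     0.9524]
  [   1.0714     1.7857]
Δx = (I − A)⁻¹ Δd with Δd having +60 in the Petroleum component and 0 elsewhere.
So Δx_2 = L_21 · (+60), where L_21 = adj(I−A)_21 / det(I−A) = 0.45 / 0.4200.
Δx_2 = 0.45 × (+60) / 0.4200 = 27.00 / 0.4200 ≈ 64.29.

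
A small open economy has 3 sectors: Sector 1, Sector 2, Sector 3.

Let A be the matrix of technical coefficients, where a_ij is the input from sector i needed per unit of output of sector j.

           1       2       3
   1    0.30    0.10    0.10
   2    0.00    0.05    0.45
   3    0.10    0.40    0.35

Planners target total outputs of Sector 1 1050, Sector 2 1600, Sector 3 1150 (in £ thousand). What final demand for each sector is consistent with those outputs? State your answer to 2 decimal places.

I − A =
  [   0.70    -0.10    -0.10]
  [   0.00     0.95    -0.45]
  [  -0.10    -0.40     0.65]
d = (I − A) x:
  d_1 = (+0.70)·1050 + (-0.10)·1600 + (-0.10)·1150 = 460.00
  d_2 = (+0.00)·1050 + (+0.95)·1600 + (-0.45)·1150 = 1002.50
  d_3 = (-0.10)·1050 + (-0.40)·1600 + (+0.65)·1150 = 2.50

d_1 = 460.00, d_2 = 1002.50, d_3 = 2.50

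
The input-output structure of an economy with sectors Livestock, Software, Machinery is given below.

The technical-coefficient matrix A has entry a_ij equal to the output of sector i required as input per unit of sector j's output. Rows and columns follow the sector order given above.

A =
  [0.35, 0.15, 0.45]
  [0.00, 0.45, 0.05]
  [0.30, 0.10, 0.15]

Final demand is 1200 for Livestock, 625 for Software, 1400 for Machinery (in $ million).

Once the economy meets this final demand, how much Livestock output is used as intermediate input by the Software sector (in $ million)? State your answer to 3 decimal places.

I − A =
  [   0.65    -0.15    -0.45]
  [   0.00     0.55    -0.05]
  [  -0.30    -0.10     0.85]
Cofactors of I−A, C_ij = (−1)^(i+j)·(minor ij) (rows/columns in the sector order above):
  C_11 = (0.55)(0.85) − (-0.05)(-0.10) = 0.4625
  C_12 = −[(0.00)(0.85) − (-0.05)(-0.30)] = 0.0150
  C_13 = (0.00)(-0.10) − (0.55)(-0.30) = 0.1650
  C_21 = −[(-0.15)(0.85) − (-0.45)(-0.10)] = 0.1725
  C_22 = (0.65)(0.85) − (-0.45)(-0.30) = 0.4175
  C_23 = −[(0.65)(-0.10) − (-0.15)(-0.30)] = 0.1100
  C_31 = (-0.15)(-0.05) − (-0.45)(0.55) = 0.2550
  C_32 = −[(0.65)(-0.05) − (-0.45)(0.00)] = 0.0325
  C_33 = (0.65)(0.55) − (-0.15)(0.00) = 0.3575
det(I−A) = Σ_j (I−A)_1j·C_1j = (0.65)(0.4625) + (-0.15)(0.0150) + (-0.45)(0.1650) = 0.224125
adj(I−A) = Cᵀ =
  [ 0.4625   0.1725   0.2550]
  [ 0.0150   0.4175   0.0325]
  [ 0.1650   0.1100   0.3575]
(I − A)⁻¹ = adj(I−A) / det(I−A) ≈
  [   2.0636     0.7697     1.1378]
  [   0.0669     1.8628     0.1450]
  [   0.7362     0.4908     1.5951]
First solve x = (I − A)⁻¹ d = adj(I−A)·d / det(I−A); in particular x_2 = (0.0150·1200 + 0.4175·625 + 0.0325·1400) / 0.224125 = 324.4375 / 0.224125 ≈ 1447.57390.
Intermediate flow from 1 to 2: z_12 = a_12 · x_2 = 0.15 × 324.4375 / 0.224125 = 48.665625 / 0.224125 ≈ 217.136.

z_12 = 217.136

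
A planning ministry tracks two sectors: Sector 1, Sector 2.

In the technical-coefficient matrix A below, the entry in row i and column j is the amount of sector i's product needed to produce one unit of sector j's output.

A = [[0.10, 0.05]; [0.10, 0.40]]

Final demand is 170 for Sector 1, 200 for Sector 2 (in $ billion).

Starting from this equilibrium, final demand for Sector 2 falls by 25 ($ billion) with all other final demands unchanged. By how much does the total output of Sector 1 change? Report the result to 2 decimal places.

Δx_1 = -2.34

I − A =
  [   0.90    -0.05]
  [  -0.10     0.60]
det(I−A) = (0.90)(0.60) − (-0.05)(-0.10) = 0.5350
adj(I−A) = [[0.60, 0.05], [0.10, 0.90]]
(I − A)⁻¹ = adj(I−A) / det(I−A) ≈
  [   1.1215     0.0935]
  [   0.1869     1.6822]
Δx = (I − A)⁻¹ Δd with Δd having -25 in the Sector 2 component and 0 elsewhere.
So Δx_1 = L_12 · (-25), where L_12 = adj(I−A)_12 / det(I−A) = 0.05 / 0.5350.
Δx_1 = 0.05 × (-25) / 0.5350 = -1.25 / 0.5350 ≈ -2.34.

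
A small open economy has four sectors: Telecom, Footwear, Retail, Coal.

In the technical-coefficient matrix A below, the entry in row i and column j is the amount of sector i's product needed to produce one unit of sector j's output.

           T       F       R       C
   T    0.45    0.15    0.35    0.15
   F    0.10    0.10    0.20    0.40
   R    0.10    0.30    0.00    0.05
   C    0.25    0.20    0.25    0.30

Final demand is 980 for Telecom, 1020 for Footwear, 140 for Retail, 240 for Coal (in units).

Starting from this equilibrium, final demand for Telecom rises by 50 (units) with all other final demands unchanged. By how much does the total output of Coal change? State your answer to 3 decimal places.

Δx_C = 90.823

I − A =
  [   0.55    -0.15    -0.35    -0.15]
  [  -0.10     0.90    -0.20    -0.40]
  [  -0.10    -0.30     1.00    -0.05]
  [  -0.25    -0.20    -0.25     0.70]
Compute the cofactors C_ij = (−1)^(i+j)·(3×3 minor ij) of I−A; the adjugate is their transpose:
adj(I−A) = Cᵀ =
  [ 0.464750   0.221375   0.268250   0.245250]
  [ 0.195250   0.308000   0.187750   0.231250]
  [ 0.118250   0.125125   0.240250   0.114000]
  [ 0.264000   0.211750   0.235250   0.402000]
det(I−A) = Σ_j (I−A)_1j·C_1j = (0.55)(0.464750) + (-0.15)(0.195250) + (-0.35)(0.118250) + (-0.15)(0.264000) = 0.1453375
(I − A)⁻¹ = adj(I−A) / det(I−A) ≈
  [   3.1977     1.5232     1.8457     1.6875]
  [   1.3434     2.1192     1.2918     1.5911]
  [   0.8136     0.8609     1.6530     0.7844]
  [   1.8165     1.4570     1.6186     2.7660]
Δx = (I − A)⁻¹ Δd with Δd having +50 in the Telecom component and 0 elsewhere.
So Δx_C = L_CT · (+50), where L_CT = adj(I−A)_CT / det(I−A) = 0.264000 / 0.1453375.
Δx_C = 0.264000 × (+50) / 0.1453375 = 13.20 / 0.1453375 ≈ 90.823.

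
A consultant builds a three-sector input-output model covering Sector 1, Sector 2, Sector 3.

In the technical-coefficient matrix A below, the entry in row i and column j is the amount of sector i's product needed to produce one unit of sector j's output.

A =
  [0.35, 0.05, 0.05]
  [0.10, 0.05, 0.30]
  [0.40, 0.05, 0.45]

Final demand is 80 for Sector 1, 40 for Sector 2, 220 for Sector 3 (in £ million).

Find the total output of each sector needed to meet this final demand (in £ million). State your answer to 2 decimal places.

I − A =
  [   0.65    -0.05    -0.05]
  [  -0.10     0.95    -0.30]
  [  -0.40    -0.05     0.55]
Cofactors of I−A, C_ij = (−1)^(i+j)·(minor ij) (rows/columns in the sector order above):
  C_11 = (0.95)(0.55) − (-0.30)(-0.05) = 0.5075
  C_12 = −[(-0.10)(0.55) − (-0.30)(-0.40)] = 0.1750
  C_13 = (-0.10)(-0.05) − (0.95)(-0.40) = 0.3850
  C_21 = −[(-0.05)(0.55) − (-0.05)(-0.05)] = 0.0300
  C_22 = (0.65)(0.55) − (-0.05)(-0.40) = 0.3375
  C_23 = −[(0.65)(-0.05) − (-0.05)(-0.40)] = 0.0525
  C_31 = (-0.05)(-0.30) − (-0.05)(0.95) = 0.0625
  C_32 = −[(0.65)(-0.30) − (-0.05)(-0.10)] = 0.2000
  C_33 = (0.65)(0.95) − (-0.05)(-0.10) = 0.6125
det(I−A) = Σ_j (I−A)_1j·C_1j = (0.65)(0.5075) + (-0.05)(0.1750) + (-0.05)(0.3850) = 0.301875
adj(I−A) = Cᵀ =
  [ 0.5075   0.0300   0.0625]
  [ 0.1750   0.3375   0.2000]
  [ 0.3850   0.0525   0.6125]
(I − A)⁻¹ = adj(I−A) / det(I−A) ≈
  [   1.6812     0.0994     0.2070]
  [   0.5797     1.1180     0.6625]
  [   1.2754     0.1739     2.0290]
x = (I − A)⁻¹ d = adj(I−A)·d / det(I−A), with det(I−A) = 0.301875:
  x_1 = (0.5075·80 + 0.0300·40 + 0.0625·220) / 0.301875 = 55.55 / 0.301875 ≈ 184.02
  x_2 = (0.1750·80 + 0.3375·40 + 0.2000·220) / 0.301875 = 71.50 / 0.301875 ≈ 236.85
  x_3 = (0.3850·80 + 0.0525·40 + 0.6125·220) / 0.301875 = 167.65 / 0.301875 ≈ 555.36

x_1 = 184.02, x_2 = 236.85, x_3 = 555.36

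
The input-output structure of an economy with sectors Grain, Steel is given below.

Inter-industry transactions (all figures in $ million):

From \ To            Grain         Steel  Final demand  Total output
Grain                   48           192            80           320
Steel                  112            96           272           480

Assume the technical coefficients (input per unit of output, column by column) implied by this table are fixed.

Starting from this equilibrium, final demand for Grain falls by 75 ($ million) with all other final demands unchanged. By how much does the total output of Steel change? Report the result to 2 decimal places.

Technical coefficients a_ij = z_ij / X_j:
  a_11 = 48/320 = 0.15, a_21 = 112/320 = 0.35
  a_12 = 192/480 = 0.40, a_22 = 96/480 = 0.20
I − A =
  [   0.85    -0.40]
  [  -0.35     0.80]
det(I−A) = (0.85)(0.80) − (-0.40)(-0.35) = 0.5400
adj(I−A) = [[0.80, 0.40], [0.35, 0.85]]
(I − A)⁻¹ = adj(I−A) / det(I−A) ≈
  [   1.4815     0.7407]
  [   0.6481     1.5741]
Δx = (I − A)⁻¹ Δd with Δd having -75 in the Grain component and 0 elsewhere.
So Δx_2 = L_21 · (-75), where L_21 = adj(I−A)_21 / det(I−A) = 0.35 / 0.5400.
Δx_2 = 0.35 × (-75) / 0.5400 = -26.25 / 0.5400 ≈ -48.61.

Δx_2 = -48.61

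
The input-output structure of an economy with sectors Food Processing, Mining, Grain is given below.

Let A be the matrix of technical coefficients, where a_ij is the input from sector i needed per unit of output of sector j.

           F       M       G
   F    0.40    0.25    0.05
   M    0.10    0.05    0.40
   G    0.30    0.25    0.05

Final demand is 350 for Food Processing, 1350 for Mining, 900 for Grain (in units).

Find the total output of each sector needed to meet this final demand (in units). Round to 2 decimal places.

x_F = 1822.01, x_M = 2534.87, x_G = 2189.81

I − A =
  [   0.60    -0.25    -0.05]
  [  -0.10     0.95    -0.40]
  [  -0.30    -0.25     0.95]
Cofactors of I−A, C_ij = (−1)^(i+j)·(minor ij) (rows/columns in the sector order above):
  C_11 = (0.95)(0.95) − (-0.40)(-0.25) = 0.8025
  C_12 = −[(-0.10)(0.95) − (-0.40)(-0.30)] = 0.2150
  C_13 = (-0.10)(-0.25) − (0.95)(-0.30) = 0.3100
  C_21 = −[(-0.25)(0.95) − (-0.05)(-0.25)] = 0.2500
  C_22 = (0.60)(0.95) − (-0.05)(-0.30) = 0.5550
  C_23 = −[(0.60)(-0.25) − (-0.25)(-0.30)] = 0.2250
  C_31 = (-0.25)(-0.40) − (-0.05)(0.95) = 0.1475
  C_32 = −[(0.60)(-0.40) − (-0.05)(-0.10)] = 0.2450
  C_33 = (0.60)(0.95) − (-0.25)(-0.10) = 0.5450
det(I−A) = Σ_j (I−A)_1j·C_1j = (0.60)(0.8025) + (-0.25)(0.2150) + (-0.05)(0.3100) = 0.41225
adj(I−A) = Cᵀ =
  [ 0.8025   0.2500   0.1475]
  [ 0.2150   0.5550   0.2450]
  [ 0.3100   0.2250   0.5450]
(I − A)⁻¹ = adj(I−A) / det(I−A) ≈
  [   1.9466     0.6064     0.3578]
  [   0.5215     1.3463     0.5943]
  [   0.7520     0.5458     1.3220]
x = (I − A)⁻¹ d = adj(I−A)·d / det(I−A), with det(I−A) = 0.41225:
  x_F = (0.8025·350 + 0.2500·1350 + 0.1475·900) / 0.41225 = 751.125 / 0.41225 ≈ 1822.01
  x_M = (0.2150·350 + 0.5550·1350 + 0.2450·900) / 0.41225 = 1045.00 / 0.41225 ≈ 2534.87
  x_G = (0.3100·350 + 0.2250·1350 + 0.5450·900) / 0.41225 = 902.75 / 0.41225 ≈ 2189.81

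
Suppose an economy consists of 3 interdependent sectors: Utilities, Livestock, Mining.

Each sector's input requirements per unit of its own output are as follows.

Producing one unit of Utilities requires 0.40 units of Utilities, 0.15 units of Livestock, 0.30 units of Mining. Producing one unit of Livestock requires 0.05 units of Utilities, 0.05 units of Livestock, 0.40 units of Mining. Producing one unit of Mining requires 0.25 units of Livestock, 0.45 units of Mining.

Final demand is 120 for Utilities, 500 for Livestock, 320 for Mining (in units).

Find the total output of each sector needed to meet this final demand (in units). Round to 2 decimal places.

I − A =
  [   0.60    -0.05     0.00]
  [  -0.15     0.95    -0.25]
  [  -0.30    -0.40     0.55]
Cofactors of I−A, C_ij = (−1)^(i+j)·(minor ij) (rows/columns in the sector order above):
  C_11 = (0.95)(0.55) − (-0.25)(-0.40) = 0.4225
  C_12 = −[(-0.15)(0.55) − (-0.25)(-0.30)] = 0.1575
  C_13 = (-0.15)(-0.40) − (0.95)(-0.30) = 0.3450
  C_21 = −[(-0.05)(0.55) − (0.00)(-0.40)] = 0.0275
  C_22 = (0.60)(0.55) − (0.00)(-0.30) = 0.3300
  C_23 = −[(0.60)(-0.40) − (-0.05)(-0.30)] = 0.2550
  C_31 = (-0.05)(-0.25) − (0.00)(0.95) = 0.0125
  C_32 = −[(0.60)(-0.25) − (0.00)(-0.15)] = 0.1500
  C_33 = (0.60)(0.95) − (-0.05)(-0.15) = 0.5625
det(I−A) = Σ_j (I−A)_1j·C_1j = (0.60)(0.4225) + (-0.05)(0.1575) + (0.00)(0.3450) = 0.245625
adj(I−A) = Cᵀ =
  [ 0.4225   0.0275   0.0125]
  [ 0.1575   0.3300   0.1500]
  [ 0.3450   0.2550   0.5625]
(I − A)⁻¹ = adj(I−A) / det(I−A) ≈
  [   1.7201     0.1120     0.0509]
  [   0.6412     1.3435     0.6107]
  [   1.4046     1.0382     2.2901]
x = (I − A)⁻¹ d = adj(I−A)·d / det(I−A), with det(I−A) = 0.245625:
  x_1 = (0.4225·120 + 0.0275·500 + 0.0125·320) / 0.245625 = 68.45 / 0.245625 ≈ 278.68
  x_2 = (0.1575·120 + 0.3300·500 + 0.1500·320) / 0.245625 = 231.90 / 0.245625 ≈ 944.12
  x_3 = (0.3450·120 + 0.2550·500 + 0.5625·320) / 0.245625 = 348.90 / 0.245625 ≈ 1420.46

x_1 = 278.68, x_2 = 944.12, x_3 = 1420.46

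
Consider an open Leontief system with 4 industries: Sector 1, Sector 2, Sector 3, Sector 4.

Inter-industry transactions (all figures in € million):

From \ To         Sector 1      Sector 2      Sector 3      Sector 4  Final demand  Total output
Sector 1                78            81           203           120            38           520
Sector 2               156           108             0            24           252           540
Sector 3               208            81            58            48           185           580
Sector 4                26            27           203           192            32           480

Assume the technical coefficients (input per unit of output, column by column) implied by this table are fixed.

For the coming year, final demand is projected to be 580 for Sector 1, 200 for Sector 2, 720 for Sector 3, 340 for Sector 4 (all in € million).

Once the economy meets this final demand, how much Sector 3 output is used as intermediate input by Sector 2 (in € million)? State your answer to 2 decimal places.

z_32 = 206.86

Technical coefficients a_ij = z_ij / X_j:
  a_11 = 78/520 = 0.15, a_21 = 156/520 = 0.30, a_31 = 208/520 = 0.40, a_41 = 26/520 = 0.05
  a_12 = 81/540 = 0.15, a_22 = 108/540 = 0.20, a_32 = 81/540 = 0.15, a_42 = 27/540 = 0.05
  a_13 = 203/580 = 0.35, a_23 = 0/580 = 0.00, a_33 = 58/580 = 0.10, a_43 = 203/580 = 0.35
  a_14 = 120/480 = 0.25, a_24 = 24/480 = 0.05, a_34 = 48/480 = 0.10, a_44 = 192/480 = 0.40
I − A =
  [   0.85    -0.15    -0.35    -0.25]
  [  -0.30     0.80     0.00    -0.05]
  [  -0.40    -0.15     0.90    -0.10]
  [  -0.05    -0.05    -0.35     0.60]
Compute the cofactors C_ij = (−1)^(i+j)·(3×3 minor ij) of I−A; the adjugate is their transpose:
adj(I−A) = Cᵀ =
  [ 0.399125   0.133375   0.239750   0.217375]
  [ 0.160750   0.297250   0.105000   0.109250]
  [ 0.223875   0.120625   0.364750   0.164125]
  [ 0.177250   0.106250   0.241500   0.443750]
det(I−A) = Σ_j (I−A)_1j·C_1j = (0.85)(0.399125) + (-0.15)(0.160750) + (-0.35)(0.223875) + (-0.25)(0.177250) = 0.192475
(I − A)⁻¹ = adj(I−A) / det(I−A) ≈
  [   2.0736     0.6929     1.2456     1.1294]
  [   0.8352     1.5444     0.5455     0.5676]
  [   1.1631     0.6267     1.8951     0.8527]
  [   0.9209     0.5520     1.2547     2.3055]
First solve x = (I − A)⁻¹ d = adj(I−A)·d / det(I−A); in particular x_2 = (0.160750·580 + 0.297250·200 + 0.105000·720 + 0.109250·340) / 0.192475 = 265.43 / 0.192475 ≈ 1379.0362.
Intermediate flow from 3 to 2: z_32 = a_32 · x_2 = 0.15 × 265.43 / 0.192475 = 39.8145 / 0.192475 ≈ 206.86.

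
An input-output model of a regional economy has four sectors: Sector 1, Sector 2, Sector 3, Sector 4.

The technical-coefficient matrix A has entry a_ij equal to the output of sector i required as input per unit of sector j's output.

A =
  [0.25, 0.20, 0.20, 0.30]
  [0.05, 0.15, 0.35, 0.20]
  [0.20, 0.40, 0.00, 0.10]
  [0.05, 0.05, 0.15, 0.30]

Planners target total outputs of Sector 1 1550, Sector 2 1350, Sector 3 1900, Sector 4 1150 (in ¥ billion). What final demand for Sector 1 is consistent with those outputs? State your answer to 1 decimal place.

I − A =
  [   0.75    -0.20    -0.20    -0.30]
  [  -0.05     0.85    -0.35    -0.20]
  [  -0.20    -0.40     1.00    -0.10]
  [  -0.05    -0.05    -0.15     0.70]
d = (I − A) x:
  d_1 = (+0.75)·1550 + (-0.20)·1350 + (-0.20)·1900 + (-0.30)·1150 = 167.5
  d_2 = (-0.05)·1550 + (+0.85)·1350 + (-0.35)·1900 + (-0.20)·1150 = 175.0
  d_3 = (-0.20)·1550 + (-0.40)·1350 + (+1.00)·1900 + (-0.10)·1150 = 935.0
  d_4 = (-0.05)·1550 + (-0.05)·1350 + (-0.15)·1900 + (+0.70)·1150 = 375.0

d_1 = 167.5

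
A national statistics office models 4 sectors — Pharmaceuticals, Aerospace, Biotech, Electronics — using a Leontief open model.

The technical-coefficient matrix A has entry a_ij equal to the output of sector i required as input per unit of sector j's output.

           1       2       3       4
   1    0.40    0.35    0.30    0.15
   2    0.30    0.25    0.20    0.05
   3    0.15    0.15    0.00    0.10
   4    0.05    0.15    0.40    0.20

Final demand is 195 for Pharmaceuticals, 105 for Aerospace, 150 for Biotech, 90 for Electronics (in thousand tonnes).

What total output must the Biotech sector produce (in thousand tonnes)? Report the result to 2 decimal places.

I − A =
  [   0.60    -0.35    -0.30    -0.15]
  [  -0.30     0.75    -0.20    -0.05]
  [  -0.15    -0.15     1.00    -0.10]
  [  -0.05    -0.15    -0.40     0.80]
Compute the cofactors C_ij = (−1)^(i+j)·(3×3 minor ij) of I−A; the adjugate is their transpose:
adj(I−A) = Cᵀ =
  [ 0.53250   0.33800   0.29025   0.15725]
  [ 0.25850   0.40200   0.19725   0.09825]
  [ 0.13350   0.12700   0.25825   0.06525]
  [ 0.14850   0.16000   0.18425   0.26925]
det(I−A) = Σ_j (I−A)_1j·C_1j = (0.60)(0.53250) + (-0.35)(0.25850) + (-0.30)(0.13350) + (-0.15)(0.14850) = 0.1667
(I − A)⁻¹ = adj(I−A) / det(I−A) ≈
  [   3.1944     2.0276     1.7412     0.9433]
  [   1.5507     2.4115     1.1833     0.5894]
  [   0.8008     0.7618     1.5492     0.3914]
  [   0.8908     0.9598     1.1053     1.6152]
x = (I − A)⁻¹ d = adj(I−A)·d / det(I−A), with det(I−A) = 0.1667:
  x_1 = (0.53250·195 + 0.33800·105 + 0.29025·150 + 0.15725·90) / 0.1667 = 197.0175 / 0.1667 ≈ 1181.87
  x_2 = (0.25850·195 + 0.40200·105 + 0.19725·150 + 0.09825·90) / 0.1667 = 131.0475 / 0.1667 ≈ 786.13
  x_3 = (0.13350·195 + 0.12700·105 + 0.25825·150 + 0.06525·90) / 0.1667 = 83.9775 / 0.1667 ≈ 503.76
  x_4 = (0.14850·195 + 0.16000·105 + 0.18425·150 + 0.26925·90) / 0.1667 = 97.6275 / 0.1667 ≈ 585.65

x_3 = 503.76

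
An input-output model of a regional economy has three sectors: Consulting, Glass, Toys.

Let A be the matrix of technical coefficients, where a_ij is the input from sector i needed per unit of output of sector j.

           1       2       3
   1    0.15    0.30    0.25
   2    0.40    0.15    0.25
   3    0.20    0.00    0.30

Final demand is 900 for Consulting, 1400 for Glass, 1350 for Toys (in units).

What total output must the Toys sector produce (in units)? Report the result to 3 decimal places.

x_3 = 2883.665

I − A =
  [   0.85    -0.30    -0.25]
  [  -0.40     0.85    -0.25]
  [  -0.20     0.00     0.70]
Cofactors of I−A, C_ij = (−1)^(i+j)·(minor ij) (rows/columns in the sector order above):
  C_11 = (0.85)(0.70) − (-0.25)(0.00) = 0.5950
  C_12 = −[(-0.40)(0.70) − (-0.25)(-0.20)] = 0.3300
  C_13 = (-0.40)(0.00) − (0.85)(-0.20) = 0.1700
  C_21 = −[(-0.30)(0.70) − (-0.25)(0.00)] = 0.2100
  C_22 = (0.85)(0.70) − (-0.25)(-0.20) = 0.5450
  C_23 = −[(0.85)(0.00) − (-0.30)(-0.20)] = 0.0600
  C_31 = (-0.30)(-0.25) − (-0.25)(0.85) = 0.2875
  C_32 = −[(0.85)(-0.25) − (-0.25)(-0.40)] = 0.3125
  C_33 = (0.85)(0.85) − (-0.30)(-0.40) = 0.6025
det(I−A) = Σ_j (I−A)_1j·C_1j = (0.85)(0.5950) + (-0.30)(0.3300) + (-0.25)(0.1700) = 0.36425
adj(I−A) = Cᵀ =
  [ 0.5950   0.2100   0.2875]
  [ 0.3300   0.5450   0.3125]
  [ 0.1700   0.0600   0.6025]
(I − A)⁻¹ = adj(I−A) / det(I−A) ≈
  [   1.6335     0.5765     0.7893]
  [   0.9060     1.4962     0.8579]
  [   0.4667     0.1647     1.6541]
x = (I − A)⁻¹ d = adj(I−A)·d / det(I−A), with det(I−A) = 0.36425:
  x_1 = (0.5950·900 + 0.2100·1400 + 0.2875·1350) / 0.36425 = 1217.625 / 0.36425 ≈ 3342.828
  x_2 = (0.3300·900 + 0.5450·1400 + 0.3125·1350) / 0.36425 = 1481.875 / 0.36425 ≈ 4068.291
  x_3 = (0.1700·900 + 0.0600·1400 + 0.6025·1350) / 0.36425 = 1050.375 / 0.36425 ≈ 2883.665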